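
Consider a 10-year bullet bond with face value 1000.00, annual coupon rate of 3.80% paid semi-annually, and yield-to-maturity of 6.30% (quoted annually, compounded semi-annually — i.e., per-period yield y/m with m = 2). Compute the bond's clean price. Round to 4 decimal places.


Answer: Price = 816.5846

Derivation:
Coupon per period c = face * coupon_rate / m = 19.000000
Periods per year m = 2; per-period yield y/m = 0.031500
Number of cashflows N = 20
Cashflows (t years, CF_t, discount factor 1/(1+y/m)^(m*t), PV):
  t = 0.5000: CF_t = 19.000000, DF = 0.969462, PV = 18.419777
  t = 1.0000: CF_t = 19.000000, DF = 0.939856, PV = 17.857273
  t = 1.5000: CF_t = 19.000000, DF = 0.911155, PV = 17.311947
  t = 2.0000: CF_t = 19.000000, DF = 0.883330, PV = 16.783273
  t = 2.5000: CF_t = 19.000000, DF = 0.856355, PV = 16.270745
  t = 3.0000: CF_t = 19.000000, DF = 0.830204, PV = 15.773868
  t = 3.5000: CF_t = 19.000000, DF = 0.804851, PV = 15.292165
  t = 4.0000: CF_t = 19.000000, DF = 0.780272, PV = 14.825172
  t = 4.5000: CF_t = 19.000000, DF = 0.756444, PV = 14.372440
  t = 5.0000: CF_t = 19.000000, DF = 0.733344, PV = 13.933534
  t = 5.5000: CF_t = 19.000000, DF = 0.710949, PV = 13.508031
  t = 6.0000: CF_t = 19.000000, DF = 0.689238, PV = 13.095522
  t = 6.5000: CF_t = 19.000000, DF = 0.668190, PV = 12.695610
  t = 7.0000: CF_t = 19.000000, DF = 0.647785, PV = 12.307911
  t = 7.5000: CF_t = 19.000000, DF = 0.628003, PV = 11.932051
  t = 8.0000: CF_t = 19.000000, DF = 0.608825, PV = 11.567670
  t = 8.5000: CF_t = 19.000000, DF = 0.590232, PV = 11.214416
  t = 9.0000: CF_t = 19.000000, DF = 0.572208, PV = 10.871949
  t = 9.5000: CF_t = 19.000000, DF = 0.554734, PV = 10.539941
  t = 10.0000: CF_t = 1019.000000, DF = 0.537793, PV = 548.011330
Price P = sum_t PV_t = 816.584626


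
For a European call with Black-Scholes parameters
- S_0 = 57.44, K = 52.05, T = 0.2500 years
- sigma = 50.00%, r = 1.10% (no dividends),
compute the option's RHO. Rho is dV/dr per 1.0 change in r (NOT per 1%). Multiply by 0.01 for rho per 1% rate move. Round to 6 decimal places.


Answer: Rho = 7.919936

Derivation:
d1 = 0.5301445187; d2 = 0.2801445187
phi(d1) = 0.3466411657; exp(-qT) = 1.0000000000; exp(-rT) = 0.9972537778
N(d2) = 0.6103166847
Rho = K*T*exp(-rT)*N(d2) = 52.0500 * 0.2500 * 0.9972537778 * 0.6103166847 = 7.919936


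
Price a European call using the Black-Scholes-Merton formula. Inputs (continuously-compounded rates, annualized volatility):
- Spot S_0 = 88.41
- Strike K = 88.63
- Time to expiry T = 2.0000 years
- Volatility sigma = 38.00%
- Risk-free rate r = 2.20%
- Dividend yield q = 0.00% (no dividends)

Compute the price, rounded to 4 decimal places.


d1 = (ln(S/K) + (r - q + 0.5*sigma^2) * T) / (sigma * sqrt(T)) = 0.34595141
d2 = d1 - sigma * sqrt(T) = -0.19144975
exp(-rT) = 0.95695396; exp(-qT) = 1.00000000
C = S_0 * exp(-qT) * N(d1) - K * exp(-rT) * N(d2)
N(d1) = 0.63531038; N(d2) = 0.42408662
C = 88.4100 * 1.00000000 * 0.63531038 - 88.6300 * 0.95695396 * 0.42408662 = 20.1990

Answer: Price = 20.1990


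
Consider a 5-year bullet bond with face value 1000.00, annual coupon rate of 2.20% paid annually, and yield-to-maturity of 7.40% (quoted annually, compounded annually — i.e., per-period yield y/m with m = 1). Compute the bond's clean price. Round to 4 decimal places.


Coupon per period c = face * coupon_rate / m = 22.000000
Periods per year m = 1; per-period yield y/m = 0.074000
Number of cashflows N = 5
Cashflows (t years, CF_t, discount factor 1/(1+y/m)^(m*t), PV):
  t = 1.0000: CF_t = 22.000000, DF = 0.931099, PV = 20.484171
  t = 2.0000: CF_t = 22.000000, DF = 0.866945, PV = 19.072785
  t = 3.0000: CF_t = 22.000000, DF = 0.807211, PV = 17.758645
  t = 4.0000: CF_t = 22.000000, DF = 0.751593, PV = 16.535052
  t = 5.0000: CF_t = 1022.000000, DF = 0.699808, PV = 715.203266
Price P = sum_t PV_t = 789.053920

Answer: Price = 789.0539


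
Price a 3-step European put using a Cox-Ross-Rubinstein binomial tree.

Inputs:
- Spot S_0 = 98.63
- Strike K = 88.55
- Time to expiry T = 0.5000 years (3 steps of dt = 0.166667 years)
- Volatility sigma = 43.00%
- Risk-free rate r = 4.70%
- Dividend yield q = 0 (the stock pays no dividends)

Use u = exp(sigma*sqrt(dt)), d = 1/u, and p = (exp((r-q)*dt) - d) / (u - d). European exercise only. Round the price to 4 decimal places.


Answer: Price = V(0,0) = 6.4090

Derivation:
dt = T/N = 0.166667
u = exp(sigma*sqrt(dt)) = 1.191898; d = 1/u = 0.838998
p = (exp((r-q)*dt) - d) / (u - d) = 0.478510
Discount per step: exp(-r*dt) = 0.992197
Stock lattice S(k, i) with i counting down-moves:
  k=0: S(0,0) = 98.6300
  k=1: S(1,0) = 117.5569; S(1,1) = 82.7504
  k=2: S(2,0) = 140.1158; S(2,1) = 98.6300; S(2,2) = 69.4274
  k=3: S(3,0) = 167.0037; S(3,1) = 117.5569; S(3,2) = 82.7504; S(3,3) = 58.2495
Terminal payoffs V(N, i) = max(K - S_T, 0):
  V(3,0) = 0.000000; V(3,1) = 0.000000; V(3,2) = 5.799611; V(3,3) = 30.300519
Backward induction: V(k, i) = exp(-r*dt) * [p * V(k+1, i) + (1-p) * V(k+1, i+1)].
  V(2,0) = exp(-r*dt) * [p*0.000000 + (1-p)*0.000000] = 0.000000
  V(2,1) = exp(-r*dt) * [p*0.000000 + (1-p)*5.799611] = 3.000841
  V(2,2) = exp(-r*dt) * [p*5.799611 + (1-p)*30.300519] = 18.431644
  V(1,0) = exp(-r*dt) * [p*0.000000 + (1-p)*3.000841] = 1.552698
  V(1,1) = exp(-r*dt) * [p*3.000841 + (1-p)*18.431644] = 10.961649
  V(0,0) = exp(-r*dt) * [p*1.552698 + (1-p)*10.961649] = 6.408972


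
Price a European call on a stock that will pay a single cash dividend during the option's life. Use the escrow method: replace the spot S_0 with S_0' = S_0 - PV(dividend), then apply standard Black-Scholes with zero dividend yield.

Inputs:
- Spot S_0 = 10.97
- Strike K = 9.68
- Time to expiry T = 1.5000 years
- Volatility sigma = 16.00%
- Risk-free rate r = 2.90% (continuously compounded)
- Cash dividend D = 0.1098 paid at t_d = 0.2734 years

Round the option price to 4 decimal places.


Answer: Price = 1.8249

Derivation:
PV(D) = D * exp(-r * t_d) = 0.1098 * 0.99210275 = 0.10893288
S_0' = S_0 - PV(D) = 10.9700 - 0.10893288 = 10.86106712
d1 = (ln(S_0'/K) + (r + sigma^2/2)*T) / (sigma*sqrt(T)) = 0.90744751
d2 = d1 - sigma*sqrt(T) = 0.71148833
exp(-rT) = 0.95743255
N(d1) = 0.81791490; N(d2) = 0.76160916
C = S_0' * N(d1) - K * exp(-rT) * N(d2) = 10.86106712 * 0.81791490 - 9.6800 * 0.95743255 * 0.76160916 = 1.8249


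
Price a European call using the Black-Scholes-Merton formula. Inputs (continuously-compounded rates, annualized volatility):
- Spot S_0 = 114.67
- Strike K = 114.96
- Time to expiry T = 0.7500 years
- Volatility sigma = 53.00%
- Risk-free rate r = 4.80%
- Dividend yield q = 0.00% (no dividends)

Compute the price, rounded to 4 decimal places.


Answer: Price = 22.4129

Derivation:
d1 = (ln(S/K) + (r - q + 0.5*sigma^2) * T) / (sigma * sqrt(T)) = 0.30242630
d2 = d1 - sigma * sqrt(T) = -0.15656716
exp(-rT) = 0.96464029; exp(-qT) = 1.00000000
C = S_0 * exp(-qT) * N(d1) - K * exp(-rT) * N(d2)
N(d1) = 0.61883645; N(d2) = 0.43779299
C = 114.6700 * 1.00000000 * 0.61883645 - 114.9600 * 0.96464029 * 0.43779299 = 22.4129


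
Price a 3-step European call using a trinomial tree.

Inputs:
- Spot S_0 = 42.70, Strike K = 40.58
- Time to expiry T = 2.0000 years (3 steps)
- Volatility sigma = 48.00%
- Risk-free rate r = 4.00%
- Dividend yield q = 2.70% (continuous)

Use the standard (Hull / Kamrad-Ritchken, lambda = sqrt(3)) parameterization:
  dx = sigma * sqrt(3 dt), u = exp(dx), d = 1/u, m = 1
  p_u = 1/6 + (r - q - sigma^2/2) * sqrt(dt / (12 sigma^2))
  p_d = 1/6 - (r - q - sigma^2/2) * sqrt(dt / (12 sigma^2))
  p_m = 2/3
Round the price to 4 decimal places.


dt = T/N = 0.666667; dx = sigma*sqrt(3*dt) = 0.678823
u = exp(dx) = 1.971555; d = 1/u = 0.507214
p_u = 0.116482, p_m = 0.666667, p_d = 0.216852
Discount per step: exp(-r*dt) = 0.973686
Stock lattice S(k, j) with j the centered position index:
  k=0: S(0,+0) = 42.7000
  k=1: S(1,-1) = 21.6580; S(1,+0) = 42.7000; S(1,+1) = 84.1854
  k=2: S(2,-2) = 10.9853; S(2,-1) = 21.6580; S(2,+0) = 42.7000; S(2,+1) = 84.1854; S(2,+2) = 165.9761
  k=3: S(3,-3) = 5.5719; S(3,-2) = 10.9853; S(3,-1) = 21.6580; S(3,+0) = 42.7000; S(3,+1) = 84.1854; S(3,+2) = 165.9761; S(3,+3) = 327.2310
Terminal payoffs V(N, j) = max(S_T - K, 0):
  V(3,-3) = 0.000000; V(3,-2) = 0.000000; V(3,-1) = 0.000000; V(3,+0) = 2.120000; V(3,+1) = 43.605393; V(3,+2) = 125.396123; V(3,+3) = 286.651035
Backward induction: V(k, j) = exp(-r*dt) * [p_u * V(k+1, j+1) + p_m * V(k+1, j) + p_d * V(k+1, j-1)]
  V(2,-2) = exp(-r*dt) * [p_u*0.000000 + p_m*0.000000 + p_d*0.000000] = 0.000000
  V(2,-1) = exp(-r*dt) * [p_u*2.120000 + p_m*0.000000 + p_d*0.000000] = 0.240443
  V(2,+0) = exp(-r*dt) * [p_u*43.605393 + p_m*2.120000 + p_d*0.000000] = 6.321718
  V(2,+1) = exp(-r*dt) * [p_u*125.396123 + p_m*43.605393 + p_d*2.120000] = 42.974930
  V(2,+2) = exp(-r*dt) * [p_u*286.651035 + p_m*125.396123 + p_d*43.605393] = 123.115672
  V(1,-1) = exp(-r*dt) * [p_u*6.321718 + p_m*0.240443 + p_d*0.000000] = 0.873065
  V(1,+0) = exp(-r*dt) * [p_u*42.974930 + p_m*6.321718 + p_d*0.240443] = 9.028417
  V(1,+1) = exp(-r*dt) * [p_u*123.115672 + p_m*42.974930 + p_d*6.321718] = 43.194213
  V(0,+0) = exp(-r*dt) * [p_u*43.194213 + p_m*9.028417 + p_d*0.873065] = 10.943845

Answer: Price = V(0,0) = 10.9438


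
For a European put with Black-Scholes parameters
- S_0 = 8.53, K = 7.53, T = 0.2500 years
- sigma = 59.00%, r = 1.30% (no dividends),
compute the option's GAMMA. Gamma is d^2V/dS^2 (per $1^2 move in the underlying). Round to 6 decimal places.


Answer: Gamma = 0.133902

Derivation:
d1 = 0.5812095583; d2 = 0.2862095583
phi(d1) = 0.3369432338; exp(-qT) = 1.0000000000; exp(-rT) = 0.9967552755
Gamma = exp(-qT) * phi(d1) / (S * sigma * sqrt(T)) = 1.0000000000 * 0.3369432338 / (8.5300 * 0.5900 * 0.5000000000) = 0.133902


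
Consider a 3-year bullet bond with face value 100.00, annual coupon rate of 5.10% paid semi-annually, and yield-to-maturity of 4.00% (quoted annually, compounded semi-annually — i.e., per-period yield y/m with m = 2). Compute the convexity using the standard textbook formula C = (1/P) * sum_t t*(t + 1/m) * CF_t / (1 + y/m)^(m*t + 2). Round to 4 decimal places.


Answer: Convexity = 9.3000

Derivation:
Coupon per period c = face * coupon_rate / m = 2.550000
Periods per year m = 2; per-period yield y/m = 0.020000
Number of cashflows N = 6
Cashflows (t years, CF_t, discount factor 1/(1+y/m)^(m*t), PV):
  t = 0.5000: CF_t = 2.550000, DF = 0.980392, PV = 2.500000
  t = 1.0000: CF_t = 2.550000, DF = 0.961169, PV = 2.450980
  t = 1.5000: CF_t = 2.550000, DF = 0.942322, PV = 2.402922
  t = 2.0000: CF_t = 2.550000, DF = 0.923845, PV = 2.355806
  t = 2.5000: CF_t = 2.550000, DF = 0.905731, PV = 2.309614
  t = 3.0000: CF_t = 102.550000, DF = 0.887971, PV = 91.061465
Price P = sum_t PV_t = 103.080787
Convexity numerator sum_t t*(t + 1/m) * CF_t / (1+y/m)^(m*t + 2):
  t = 0.5000: term = 1.201461
  t = 1.0000: term = 3.533709
  t = 1.5000: term = 6.928841
  t = 2.0000: term = 11.321635
  t = 2.5000: term = 16.649463
  t = 3.0000: term = 919.017094
Convexity = (1/P) * sum = 958.652203 / 103.080787 = 9.300009


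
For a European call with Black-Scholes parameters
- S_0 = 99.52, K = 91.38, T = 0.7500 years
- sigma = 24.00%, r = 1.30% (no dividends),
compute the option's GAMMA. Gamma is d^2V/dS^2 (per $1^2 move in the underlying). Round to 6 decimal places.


Answer: Gamma = 0.016475

Derivation:
d1 = 0.5613864999; d2 = 0.3535404030
phi(d1) = 0.3407807623; exp(-qT) = 1.0000000000; exp(-rT) = 0.9902973771
Gamma = exp(-qT) * phi(d1) / (S * sigma * sqrt(T)) = 1.0000000000 * 0.3407807623 / (99.5200 * 0.2400 * 0.8660254038) = 0.016475


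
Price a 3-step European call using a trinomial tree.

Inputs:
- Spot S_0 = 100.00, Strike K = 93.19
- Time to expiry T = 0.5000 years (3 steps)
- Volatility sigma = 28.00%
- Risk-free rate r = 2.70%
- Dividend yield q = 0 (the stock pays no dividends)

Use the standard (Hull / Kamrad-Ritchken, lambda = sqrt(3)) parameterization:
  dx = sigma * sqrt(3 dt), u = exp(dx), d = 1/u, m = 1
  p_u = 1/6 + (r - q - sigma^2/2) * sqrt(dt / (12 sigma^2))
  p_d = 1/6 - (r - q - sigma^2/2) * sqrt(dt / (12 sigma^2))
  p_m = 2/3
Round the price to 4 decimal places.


dt = T/N = 0.166667; dx = sigma*sqrt(3*dt) = 0.197990
u = exp(dx) = 1.218950; d = 1/u = 0.820378
p_u = 0.161532, p_m = 0.666667, p_d = 0.171802
Discount per step: exp(-r*dt) = 0.995510
Stock lattice S(k, j) with j the centered position index:
  k=0: S(0,+0) = 100.0000
  k=1: S(1,-1) = 82.0378; S(1,+0) = 100.0000; S(1,+1) = 121.8950
  k=2: S(2,-2) = 67.3020; S(2,-1) = 82.0378; S(2,+0) = 100.0000; S(2,+1) = 121.8950; S(2,+2) = 148.5839
  k=3: S(3,-3) = 55.2131; S(3,-2) = 67.3020; S(3,-1) = 82.0378; S(3,+0) = 100.0000; S(3,+1) = 121.8950; S(3,+2) = 148.5839; S(3,+3) = 181.1164
Terminal payoffs V(N, j) = max(S_T - K, 0):
  V(3,-3) = 0.000000; V(3,-2) = 0.000000; V(3,-1) = 0.000000; V(3,+0) = 6.810000; V(3,+1) = 28.705008; V(3,+2) = 55.393930; V(3,+3) = 87.926393
Backward induction: V(k, j) = exp(-r*dt) * [p_u * V(k+1, j+1) + p_m * V(k+1, j) + p_d * V(k+1, j-1)]
  V(2,-2) = exp(-r*dt) * [p_u*0.000000 + p_m*0.000000 + p_d*0.000000] = 0.000000
  V(2,-1) = exp(-r*dt) * [p_u*6.810000 + p_m*0.000000 + p_d*0.000000] = 1.095092
  V(2,+0) = exp(-r*dt) * [p_u*28.705008 + p_m*6.810000 + p_d*0.000000] = 9.135567
  V(2,+1) = exp(-r*dt) * [p_u*55.393930 + p_m*28.705008 + p_d*6.810000] = 29.123168
  V(2,+2) = exp(-r*dt) * [p_u*87.926393 + p_m*55.393930 + p_d*28.705008] = 55.812035
  V(1,-1) = exp(-r*dt) * [p_u*9.135567 + p_m*1.095092 + p_d*0.000000] = 2.195842
  V(1,+0) = exp(-r*dt) * [p_u*29.123168 + p_m*9.135567 + p_d*1.095092] = 10.933520
  V(1,+1) = exp(-r*dt) * [p_u*55.812035 + p_m*29.123168 + p_d*9.135567] = 29.865667
  V(0,+0) = exp(-r*dt) * [p_u*29.865667 + p_m*10.933520 + p_d*2.195842] = 12.434434

Answer: Price = V(0,0) = 12.4344


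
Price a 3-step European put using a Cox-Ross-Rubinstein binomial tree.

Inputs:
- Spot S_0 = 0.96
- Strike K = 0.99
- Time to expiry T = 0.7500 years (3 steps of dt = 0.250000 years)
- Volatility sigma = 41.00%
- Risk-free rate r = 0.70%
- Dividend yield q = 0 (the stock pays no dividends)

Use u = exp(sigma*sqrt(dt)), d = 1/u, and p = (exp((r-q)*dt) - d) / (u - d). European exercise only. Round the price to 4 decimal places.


dt = T/N = 0.250000
u = exp(sigma*sqrt(dt)) = 1.227525; d = 1/u = 0.814647
p = (exp((r-q)*dt) - d) / (u - d) = 0.453171
Discount per step: exp(-r*dt) = 0.998252
Stock lattice S(k, i) with i counting down-moves:
  k=0: S(0,0) = 0.9600
  k=1: S(1,0) = 1.1784; S(1,1) = 0.7821
  k=2: S(2,0) = 1.4465; S(2,1) = 0.9600; S(2,2) = 0.6371
  k=3: S(3,0) = 1.7757; S(3,1) = 1.1784; S(3,2) = 0.7821; S(3,3) = 0.5190
Terminal payoffs V(N, i) = max(K - S_T, 0):
  V(3,0) = 0.000000; V(3,1) = 0.000000; V(3,2) = 0.207939; V(3,3) = 0.470985
Backward induction: V(k, i) = exp(-r*dt) * [p * V(k+1, i) + (1-p) * V(k+1, i+1)].
  V(2,0) = exp(-r*dt) * [p*0.000000 + (1-p)*0.000000] = 0.000000
  V(2,1) = exp(-r*dt) * [p*0.000000 + (1-p)*0.207939] = 0.113508
  V(2,2) = exp(-r*dt) * [p*0.207939 + (1-p)*0.470985] = 0.351165
  V(1,0) = exp(-r*dt) * [p*0.000000 + (1-p)*0.113508] = 0.061961
  V(1,1) = exp(-r*dt) * [p*0.113508 + (1-p)*0.351165] = 0.243040
  V(0,0) = exp(-r*dt) * [p*0.061961 + (1-p)*0.243040] = 0.160699

Answer: Price = V(0,0) = 0.1607


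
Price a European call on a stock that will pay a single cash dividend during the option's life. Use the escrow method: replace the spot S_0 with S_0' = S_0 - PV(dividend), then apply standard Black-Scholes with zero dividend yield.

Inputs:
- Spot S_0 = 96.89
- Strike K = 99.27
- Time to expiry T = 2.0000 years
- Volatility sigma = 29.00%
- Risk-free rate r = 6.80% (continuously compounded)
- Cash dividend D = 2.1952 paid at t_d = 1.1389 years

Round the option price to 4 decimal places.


PV(D) = D * exp(-r * t_d) = 2.1952 * 0.92547774 = 2.03160873
S_0' = S_0 - PV(D) = 96.8900 - 2.03160873 = 94.85839127
d1 = (ln(S_0'/K) + (r + sigma^2/2)*T) / (sigma*sqrt(T)) = 0.42582885
d2 = d1 - sigma*sqrt(T) = 0.01570692
exp(-rT) = 0.87284263
N(d1) = 0.66488372; N(d2) = 0.50626590
C = S_0' * N(d1) - K * exp(-rT) * N(d2) = 94.85839127 * 0.66488372 - 99.2700 * 0.87284263 * 0.50626590 = 19.2033

Answer: Price = 19.2033


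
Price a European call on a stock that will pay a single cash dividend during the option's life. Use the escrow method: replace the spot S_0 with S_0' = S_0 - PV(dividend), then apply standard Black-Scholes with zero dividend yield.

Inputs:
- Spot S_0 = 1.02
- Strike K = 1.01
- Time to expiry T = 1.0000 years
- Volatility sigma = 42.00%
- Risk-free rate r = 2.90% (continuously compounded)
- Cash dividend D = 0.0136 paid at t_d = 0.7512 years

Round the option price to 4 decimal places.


Answer: Price = 0.1784

Derivation:
PV(D) = D * exp(-r * t_d) = 0.0136 * 0.97845078 = 0.01330693
S_0' = S_0 - PV(D) = 1.0200 - 0.01330693 = 1.00669307
d1 = (ln(S_0'/K) + (r + sigma^2/2)*T) / (sigma*sqrt(T)) = 0.27123914
d2 = d1 - sigma*sqrt(T) = -0.14876086
exp(-rT) = 0.97141646
N(d1) = 0.60689644; N(d2) = 0.44087117
C = S_0' * N(d1) - K * exp(-rT) * N(d2) = 1.00669307 * 0.60689644 - 1.0100 * 0.97141646 * 0.44087117 = 0.1784


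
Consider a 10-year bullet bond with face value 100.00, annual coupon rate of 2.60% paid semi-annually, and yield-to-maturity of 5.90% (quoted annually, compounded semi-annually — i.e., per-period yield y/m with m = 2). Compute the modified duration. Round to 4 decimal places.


Answer: Modified duration = 8.4031

Derivation:
Coupon per period c = face * coupon_rate / m = 1.300000
Periods per year m = 2; per-period yield y/m = 0.029500
Number of cashflows N = 20
Cashflows (t years, CF_t, discount factor 1/(1+y/m)^(m*t), PV):
  t = 0.5000: CF_t = 1.300000, DF = 0.971345, PV = 1.262749
  t = 1.0000: CF_t = 1.300000, DF = 0.943512, PV = 1.226565
  t = 1.5000: CF_t = 1.300000, DF = 0.916476, PV = 1.191418
  t = 2.0000: CF_t = 1.300000, DF = 0.890214, PV = 1.157279
  t = 2.5000: CF_t = 1.300000, DF = 0.864706, PV = 1.124117
  t = 3.0000: CF_t = 1.300000, DF = 0.839928, PV = 1.091906
  t = 3.5000: CF_t = 1.300000, DF = 0.815860, PV = 1.060618
  t = 4.0000: CF_t = 1.300000, DF = 0.792482, PV = 1.030226
  t = 4.5000: CF_t = 1.300000, DF = 0.769773, PV = 1.000705
  t = 5.0000: CF_t = 1.300000, DF = 0.747716, PV = 0.972030
  t = 5.5000: CF_t = 1.300000, DF = 0.726290, PV = 0.944177
  t = 6.0000: CF_t = 1.300000, DF = 0.705479, PV = 0.917122
  t = 6.5000: CF_t = 1.300000, DF = 0.685263, PV = 0.890842
  t = 7.0000: CF_t = 1.300000, DF = 0.665627, PV = 0.865315
  t = 7.5000: CF_t = 1.300000, DF = 0.646554, PV = 0.840520
  t = 8.0000: CF_t = 1.300000, DF = 0.628027, PV = 0.816435
  t = 8.5000: CF_t = 1.300000, DF = 0.610031, PV = 0.793041
  t = 9.0000: CF_t = 1.300000, DF = 0.592551, PV = 0.770316
  t = 9.5000: CF_t = 1.300000, DF = 0.575572, PV = 0.748243
  t = 10.0000: CF_t = 101.300000, DF = 0.559079, PV = 56.634677
Price P = sum_t PV_t = 75.338303
First compute Macaulay numerator sum_t t * PV_t:
  t * PV_t at t = 0.5000: 0.631374
  t * PV_t at t = 1.0000: 1.226565
  t * PV_t at t = 1.5000: 1.787128
  t * PV_t at t = 2.0000: 2.314557
  t * PV_t at t = 2.5000: 2.810293
  t * PV_t at t = 3.0000: 3.275718
  t * PV_t at t = 3.5000: 3.712162
  t * PV_t at t = 4.0000: 4.120904
  t * PV_t at t = 4.5000: 4.503174
  t * PV_t at t = 5.0000: 4.860152
  t * PV_t at t = 5.5000: 5.192974
  t * PV_t at t = 6.0000: 5.502732
  t * PV_t at t = 6.5000: 5.790474
  t * PV_t at t = 7.0000: 6.057208
  t * PV_t at t = 7.5000: 6.303901
  t * PV_t at t = 8.0000: 6.531482
  t * PV_t at t = 8.5000: 6.740845
  t * PV_t at t = 9.0000: 6.932846
  t * PV_t at t = 9.5000: 7.108309
  t * PV_t at t = 10.0000: 566.346768
Macaulay duration D = 651.749566 / 75.338303 = 8.650972
Modified duration = D / (1 + y/m) = 8.650972 / (1 + 0.029500) = 8.403081


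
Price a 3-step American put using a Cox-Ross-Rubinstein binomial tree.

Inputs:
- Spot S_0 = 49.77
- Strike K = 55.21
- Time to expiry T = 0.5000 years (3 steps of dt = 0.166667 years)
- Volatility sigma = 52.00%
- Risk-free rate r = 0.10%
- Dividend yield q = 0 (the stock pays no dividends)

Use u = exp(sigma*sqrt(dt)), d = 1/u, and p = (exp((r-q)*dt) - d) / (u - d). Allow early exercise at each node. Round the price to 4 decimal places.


Answer: Price = V(0,0) = 10.9987

Derivation:
dt = T/N = 0.166667
u = exp(sigma*sqrt(dt)) = 1.236505; d = 1/u = 0.808731
p = (exp((r-q)*dt) - d) / (u - d) = 0.447516
Discount per step: exp(-r*dt) = 0.999833
Stock lattice S(k, i) with i counting down-moves:
  k=0: S(0,0) = 49.7700
  k=1: S(1,0) = 61.5409; S(1,1) = 40.2505
  k=2: S(2,0) = 76.0956; S(2,1) = 49.7700; S(2,2) = 32.5518
  k=3: S(3,0) = 94.0926; S(3,1) = 61.5409; S(3,2) = 40.2505; S(3,3) = 26.3257
Terminal payoffs V(N, i) = max(K - S_T, 0):
  V(3,0) = 0.000000; V(3,1) = 0.000000; V(3,2) = 14.959466; V(3,3) = 28.884315
Backward induction: V(k, i) = exp(-r*dt) * [p * V(k+1, i) + (1-p) * V(k+1, i+1)]; then take max(V_cont, immediate exercise) for American.
  V(2,0) = exp(-r*dt) * [p*0.000000 + (1-p)*0.000000] = 0.000000; exercise = 0.000000; V(2,0) = max -> 0.000000
  V(2,1) = exp(-r*dt) * [p*0.000000 + (1-p)*14.959466] = 8.263491; exercise = 5.440000; V(2,1) = max -> 8.263491
  V(2,2) = exp(-r*dt) * [p*14.959466 + (1-p)*28.884315] = 22.648950; exercise = 22.658151; V(2,2) = max -> 22.658151
  V(1,0) = exp(-r*dt) * [p*0.000000 + (1-p)*8.263491] = 4.564688; exercise = 0.000000; V(1,0) = max -> 4.564688
  V(1,1) = exp(-r*dt) * [p*8.263491 + (1-p)*22.658151] = 16.213611; exercise = 14.959466; V(1,1) = max -> 16.213611
  V(0,0) = exp(-r*dt) * [p*4.564688 + (1-p)*16.213611] = 10.998701; exercise = 5.440000; V(0,0) = max -> 10.998701


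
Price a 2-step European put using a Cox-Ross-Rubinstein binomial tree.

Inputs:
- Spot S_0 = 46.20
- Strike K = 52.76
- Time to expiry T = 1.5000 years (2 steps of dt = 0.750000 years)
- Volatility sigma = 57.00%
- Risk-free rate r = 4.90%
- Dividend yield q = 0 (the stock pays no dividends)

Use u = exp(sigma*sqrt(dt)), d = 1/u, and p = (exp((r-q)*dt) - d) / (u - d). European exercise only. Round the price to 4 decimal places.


dt = T/N = 0.750000
u = exp(sigma*sqrt(dt)) = 1.638260; d = 1/u = 0.610404
p = (exp((r-q)*dt) - d) / (u - d) = 0.415457
Discount per step: exp(-r*dt) = 0.963917
Stock lattice S(k, i) with i counting down-moves:
  k=0: S(0,0) = 46.2000
  k=1: S(1,0) = 75.6876; S(1,1) = 28.2007
  k=2: S(2,0) = 123.9959; S(2,1) = 46.2000; S(2,2) = 17.2138
Terminal payoffs V(N, i) = max(K - S_T, 0):
  V(2,0) = 0.000000; V(2,1) = 6.560000; V(2,2) = 35.546209
Backward induction: V(k, i) = exp(-r*dt) * [p * V(k+1, i) + (1-p) * V(k+1, i+1)].
  V(1,0) = exp(-r*dt) * [p*0.000000 + (1-p)*6.560000] = 3.696239
  V(1,1) = exp(-r*dt) * [p*6.560000 + (1-p)*35.546209] = 22.655607
  V(0,0) = exp(-r*dt) * [p*3.696239 + (1-p)*22.655607] = 14.245544

Answer: Price = V(0,0) = 14.2455


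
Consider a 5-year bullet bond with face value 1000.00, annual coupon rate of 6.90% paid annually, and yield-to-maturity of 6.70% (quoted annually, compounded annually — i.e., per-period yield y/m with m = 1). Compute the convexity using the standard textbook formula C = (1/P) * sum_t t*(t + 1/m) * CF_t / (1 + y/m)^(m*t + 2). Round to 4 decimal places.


Answer: Convexity = 22.1517

Derivation:
Coupon per period c = face * coupon_rate / m = 69.000000
Periods per year m = 1; per-period yield y/m = 0.067000
Number of cashflows N = 5
Cashflows (t years, CF_t, discount factor 1/(1+y/m)^(m*t), PV):
  t = 1.0000: CF_t = 69.000000, DF = 0.937207, PV = 64.667291
  t = 2.0000: CF_t = 69.000000, DF = 0.878357, PV = 60.606646
  t = 3.0000: CF_t = 69.000000, DF = 0.823203, PV = 56.800980
  t = 4.0000: CF_t = 69.000000, DF = 0.771511, PV = 53.234283
  t = 5.0000: CF_t = 1069.000000, DF = 0.723066, PV = 772.957487
Price P = sum_t PV_t = 1008.266688
Convexity numerator sum_t t*(t + 1/m) * CF_t / (1+y/m)^(m*t + 2):
  t = 1.0000: term = 113.601961
  t = 2.0000: term = 319.405701
  t = 3.0000: term = 598.698596
  t = 4.0000: term = 935.174314
  t = 5.0000: term = 20367.983006
Convexity = (1/P) * sum = 22334.863578 / 1008.266688 = 22.151742


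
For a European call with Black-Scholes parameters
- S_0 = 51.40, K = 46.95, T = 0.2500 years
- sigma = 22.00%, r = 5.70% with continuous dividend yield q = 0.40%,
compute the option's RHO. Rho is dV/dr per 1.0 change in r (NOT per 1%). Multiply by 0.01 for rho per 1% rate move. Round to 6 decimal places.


d1 = 0.9986815164; d2 = 0.8886815164
phi(d1) = 0.2422897588; exp(-qT) = 0.9990004998; exp(-rT) = 0.9858510507
N(d2) = 0.8129128662
Rho = K*T*exp(-rT)*N(d2) = 46.9500 * 0.2500 * 0.9858510507 * 0.8129128662 = 9.406562

Answer: Rho = 9.406562


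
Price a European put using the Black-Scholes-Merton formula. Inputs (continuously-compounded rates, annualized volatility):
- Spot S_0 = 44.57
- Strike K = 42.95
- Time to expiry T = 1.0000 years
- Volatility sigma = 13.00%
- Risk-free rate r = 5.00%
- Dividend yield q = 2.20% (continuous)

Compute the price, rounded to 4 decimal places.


d1 = (ln(S/K) + (r - q + 0.5*sigma^2) * T) / (sigma * sqrt(T)) = 0.56518722
d2 = d1 - sigma * sqrt(T) = 0.43518722
exp(-rT) = 0.95122942; exp(-qT) = 0.97824024
P = K * exp(-rT) * N(-d2) - S_0 * exp(-qT) * N(-d1)
N(-d1) = 0.28597321; N(-d2) = 0.33171327
P = 42.9500 * 0.95122942 * 0.33171327 - 44.5700 * 0.97824024 * 0.28597321 = 1.0838

Answer: Price = 1.0838


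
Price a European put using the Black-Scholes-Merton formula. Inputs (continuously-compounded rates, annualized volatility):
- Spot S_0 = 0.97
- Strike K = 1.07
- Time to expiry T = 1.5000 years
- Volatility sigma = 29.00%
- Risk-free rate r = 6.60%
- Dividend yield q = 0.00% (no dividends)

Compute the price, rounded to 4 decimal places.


Answer: Price = 0.1362

Derivation:
d1 = (ln(S/K) + (r - q + 0.5*sigma^2) * T) / (sigma * sqrt(T)) = 0.18007169
d2 = d1 - sigma * sqrt(T) = -0.17510432
exp(-rT) = 0.90574271; exp(-qT) = 1.00000000
P = K * exp(-rT) * N(-d2) - S_0 * exp(-qT) * N(-d1)
N(-d1) = 0.42854814; N(-d2) = 0.56950117
P = 1.0700 * 0.90574271 * 0.56950117 - 0.9700 * 1.00000000 * 0.42854814 = 0.1362


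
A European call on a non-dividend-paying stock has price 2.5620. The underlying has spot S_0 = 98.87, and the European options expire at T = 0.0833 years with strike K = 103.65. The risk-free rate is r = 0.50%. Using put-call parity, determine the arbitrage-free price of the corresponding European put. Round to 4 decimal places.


Put-call parity: C - P = S_0 * exp(-qT) - K * exp(-rT).
S_0 * exp(-qT) = 98.8700 * 1.00000000 = 98.87000000
K * exp(-rT) = 103.6500 * 0.99958359 = 103.60683876
P = C - S*exp(-qT) + K*exp(-rT)
P = 2.5620 - 98.87000000 + 103.60683876 = 7.2988

Answer: Put price = 7.2988


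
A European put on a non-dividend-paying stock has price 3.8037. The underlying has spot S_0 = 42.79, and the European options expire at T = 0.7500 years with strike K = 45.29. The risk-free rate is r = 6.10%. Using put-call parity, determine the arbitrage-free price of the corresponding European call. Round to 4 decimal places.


Answer: Call price = 3.3290

Derivation:
Put-call parity: C - P = S_0 * exp(-qT) - K * exp(-rT).
S_0 * exp(-qT) = 42.7900 * 1.00000000 = 42.79000000
K * exp(-rT) = 45.2900 * 0.95528075 = 43.26466528
C = P + S*exp(-qT) - K*exp(-rT)
C = 3.8037 + 42.79000000 - 43.26466528 = 3.3290


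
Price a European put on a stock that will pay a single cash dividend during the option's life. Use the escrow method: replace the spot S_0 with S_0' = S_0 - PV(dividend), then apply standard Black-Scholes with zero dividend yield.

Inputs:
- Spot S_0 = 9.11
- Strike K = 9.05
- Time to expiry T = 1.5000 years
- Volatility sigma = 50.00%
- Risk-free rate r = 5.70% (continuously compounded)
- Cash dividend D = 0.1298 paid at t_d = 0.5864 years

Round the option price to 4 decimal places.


Answer: Price = 1.7582

Derivation:
PV(D) = D * exp(-r * t_d) = 0.1298 * 0.96712764 = 0.12553317
S_0' = S_0 - PV(D) = 9.1100 - 0.12553317 = 8.98446683
d1 = (ln(S_0'/K) + (r + sigma^2/2)*T) / (sigma*sqrt(T)) = 0.43393923
d2 = d1 - sigma*sqrt(T) = -0.17843321
exp(-rT) = 0.91805314
N(-d1) = 0.33216629; N(-d2) = 0.57080861
P = K * exp(-rT) * N(-d2) - S_0' * N(-d1) = 9.0500 * 0.91805314 * 0.57080861 - 8.98446683 * 0.33216629 = 1.7582


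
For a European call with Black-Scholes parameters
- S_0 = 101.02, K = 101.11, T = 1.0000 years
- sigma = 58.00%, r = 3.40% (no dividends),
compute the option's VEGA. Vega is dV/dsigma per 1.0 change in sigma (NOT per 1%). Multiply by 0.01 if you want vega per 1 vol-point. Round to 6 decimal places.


Answer: Vega = 37.945309

Derivation:
d1 = 0.3470853171; d2 = -0.2329146829
phi(d1) = 0.3756217440; exp(-qT) = 1.0000000000; exp(-rT) = 0.9665715046
Vega = S * exp(-qT) * phi(d1) * sqrt(T) = 101.0200 * 1.0000000000 * 0.3756217440 * 1.0000000000 = 37.945309


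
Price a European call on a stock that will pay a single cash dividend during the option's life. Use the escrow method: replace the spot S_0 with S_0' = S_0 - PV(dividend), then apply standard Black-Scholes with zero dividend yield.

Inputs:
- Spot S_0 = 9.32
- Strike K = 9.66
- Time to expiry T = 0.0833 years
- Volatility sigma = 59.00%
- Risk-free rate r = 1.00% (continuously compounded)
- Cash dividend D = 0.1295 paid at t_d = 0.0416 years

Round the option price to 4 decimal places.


PV(D) = D * exp(-r * t_d) = 0.1295 * 0.99958409 = 0.12944614
S_0' = S_0 - PV(D) = 9.3200 - 0.12944614 = 9.19055386
d1 = (ln(S_0'/K) + (r + sigma^2/2)*T) / (sigma*sqrt(T)) = -0.20252066
d2 = d1 - sigma*sqrt(T) = -0.37280492
exp(-rT) = 0.99916735
N(d1) = 0.41975486; N(d2) = 0.35464682
C = S_0' * N(d1) - K * exp(-rT) * N(d2) = 9.19055386 * 0.41975486 - 9.6600 * 0.99916735 * 0.35464682 = 0.4347

Answer: Price = 0.4347


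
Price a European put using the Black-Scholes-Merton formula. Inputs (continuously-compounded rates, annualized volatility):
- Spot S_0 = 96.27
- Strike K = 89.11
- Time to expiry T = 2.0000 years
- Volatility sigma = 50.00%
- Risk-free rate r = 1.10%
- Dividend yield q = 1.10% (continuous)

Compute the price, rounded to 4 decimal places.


Answer: Price = 21.6966

Derivation:
d1 = (ln(S/K) + (r - q + 0.5*sigma^2) * T) / (sigma * sqrt(T)) = 0.46285114
d2 = d1 - sigma * sqrt(T) = -0.24425564
exp(-rT) = 0.97824024; exp(-qT) = 0.97824024
P = K * exp(-rT) * N(-d2) - S_0 * exp(-qT) * N(-d1)
N(-d1) = 0.32173553; N(-d2) = 0.59648358
P = 89.1100 * 0.97824024 * 0.59648358 - 96.2700 * 0.97824024 * 0.32173553 = 21.6966


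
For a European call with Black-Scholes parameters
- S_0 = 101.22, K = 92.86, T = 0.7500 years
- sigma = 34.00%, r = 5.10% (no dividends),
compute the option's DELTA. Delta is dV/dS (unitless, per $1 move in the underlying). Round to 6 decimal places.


d1 = 0.5698901674; d2 = 0.2754415301
phi(d1) = 0.3391455426; exp(-qT) = 1.0000000000; exp(-rT) = 0.9624722927
N(d1) = 0.7156239029
Delta = exp(-qT) * N(d1) = 1.0000000000 * 0.7156239029 = 0.715624

Answer: Delta = 0.715624


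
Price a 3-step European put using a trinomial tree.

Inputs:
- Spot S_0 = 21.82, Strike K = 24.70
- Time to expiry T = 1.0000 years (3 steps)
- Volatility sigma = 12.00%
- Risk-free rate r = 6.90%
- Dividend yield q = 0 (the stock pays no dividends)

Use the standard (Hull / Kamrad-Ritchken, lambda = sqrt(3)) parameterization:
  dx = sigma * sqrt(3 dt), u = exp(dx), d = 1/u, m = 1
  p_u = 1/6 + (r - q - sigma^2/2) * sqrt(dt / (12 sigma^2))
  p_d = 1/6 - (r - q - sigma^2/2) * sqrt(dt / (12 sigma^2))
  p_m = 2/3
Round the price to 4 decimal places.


Answer: Price = V(0,0) = 1.7073

Derivation:
dt = T/N = 0.333333; dx = sigma*sqrt(3*dt) = 0.120000
u = exp(dx) = 1.127497; d = 1/u = 0.886920
p_u = 0.252500, p_m = 0.666667, p_d = 0.080833
Discount per step: exp(-r*dt) = 0.977262
Stock lattice S(k, j) with j the centered position index:
  k=0: S(0,+0) = 21.8200
  k=1: S(1,-1) = 19.3526; S(1,+0) = 21.8200; S(1,+1) = 24.6020
  k=2: S(2,-2) = 17.1642; S(2,-1) = 19.3526; S(2,+0) = 21.8200; S(2,+1) = 24.6020; S(2,+2) = 27.7387
  k=3: S(3,-3) = 15.2233; S(3,-2) = 17.1642; S(3,-1) = 19.3526; S(3,+0) = 21.8200; S(3,+1) = 24.6020; S(3,+2) = 27.7387; S(3,+3) = 31.2752
Terminal payoffs V(N, j) = max(K - S_T, 0):
  V(3,-3) = 9.476703; V(3,-2) = 7.535780; V(3,-1) = 5.347396; V(3,+0) = 2.880000; V(3,+1) = 0.098019; V(3,+2) = 0.000000; V(3,+3) = 0.000000
Backward induction: V(k, j) = exp(-r*dt) * [p_u * V(k+1, j+1) + p_m * V(k+1, j) + p_d * V(k+1, j-1)]
  V(2,-2) = exp(-r*dt) * [p_u*5.347396 + p_m*7.535780 + p_d*9.476703] = 6.977756
  V(2,-1) = exp(-r*dt) * [p_u*2.880000 + p_m*5.347396 + p_d*7.535780] = 4.789830
  V(2,+0) = exp(-r*dt) * [p_u*0.098019 + p_m*2.880000 + p_d*5.347396] = 2.322951
  V(2,+1) = exp(-r*dt) * [p_u*0.000000 + p_m*0.098019 + p_d*2.880000] = 0.291367
  V(2,+2) = exp(-r*dt) * [p_u*0.000000 + p_m*0.000000 + p_d*0.098019] = 0.007743
  V(1,-1) = exp(-r*dt) * [p_u*2.322951 + p_m*4.789830 + p_d*6.977756] = 4.245033
  V(1,+0) = exp(-r*dt) * [p_u*0.291367 + p_m*2.322951 + p_d*4.789830] = 1.963693
  V(1,+1) = exp(-r*dt) * [p_u*0.007743 + p_m*0.291367 + p_d*2.322951] = 0.375241
  V(0,+0) = exp(-r*dt) * [p_u*0.375241 + p_m*1.963693 + p_d*4.245033] = 1.707295


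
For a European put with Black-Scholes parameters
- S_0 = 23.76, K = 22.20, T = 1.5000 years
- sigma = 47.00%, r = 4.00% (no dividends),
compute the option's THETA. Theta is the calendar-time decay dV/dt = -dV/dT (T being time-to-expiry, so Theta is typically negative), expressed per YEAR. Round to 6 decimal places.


Answer: Theta = -1.156941

Derivation:
d1 = 0.5100258151; d2 = -0.0656042745
phi(d1) = 0.3502872667; exp(-qT) = 1.0000000000; exp(-rT) = 0.9417645336
Theta = -S*exp(-qT)*phi(d1)*sigma/(2*sqrt(T)) + r*K*exp(-rT)*N(-d2) - q*S*exp(-qT)*N(-d1)
N(-d1) = 0.3050166881; N(-d2) = 0.5261535570; sqrt(T) = 1.2247448714
Term 1 = -23.7600 * 1.0000000000 * 0.3502872667 * 0.4700 / (2 * 1.2247448714) = -1.5969562543
Term 2 = 0.0400 * 22.2000 * 0.9417645336 * 0.5261535570 = 0.4400153302
Term 3 = 0 (no dividend yield, q = 0)
Theta = -1.5969562543 + (0.4400153302) + (0.0000000000) = -1.156941


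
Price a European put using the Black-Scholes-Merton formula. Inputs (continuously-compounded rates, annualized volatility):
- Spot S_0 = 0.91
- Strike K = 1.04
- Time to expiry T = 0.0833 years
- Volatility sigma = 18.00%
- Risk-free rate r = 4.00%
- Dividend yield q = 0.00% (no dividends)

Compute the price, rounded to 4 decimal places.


Answer: Price = 0.1266

Derivation:
d1 = (ln(S/K) + (r - q + 0.5*sigma^2) * T) / (sigma * sqrt(T)) = -2.48021420
d2 = d1 - sigma * sqrt(T) = -2.53216533
exp(-rT) = 0.99667354; exp(-qT) = 1.00000000
P = K * exp(-rT) * N(-d2) - S_0 * exp(-qT) * N(-d1)
N(-d1) = 0.99343483; N(-d2) = 0.99433197
P = 1.0400 * 0.99667354 * 0.99433197 - 0.9100 * 1.00000000 * 0.99343483 = 0.1266


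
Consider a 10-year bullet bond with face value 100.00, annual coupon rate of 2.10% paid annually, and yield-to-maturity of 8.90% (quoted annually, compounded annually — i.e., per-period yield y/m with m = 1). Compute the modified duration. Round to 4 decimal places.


Answer: Modified duration = 8.0331

Derivation:
Coupon per period c = face * coupon_rate / m = 2.100000
Periods per year m = 1; per-period yield y/m = 0.089000
Number of cashflows N = 10
Cashflows (t years, CF_t, discount factor 1/(1+y/m)^(m*t), PV):
  t = 1.0000: CF_t = 2.100000, DF = 0.918274, PV = 1.928375
  t = 2.0000: CF_t = 2.100000, DF = 0.843226, PV = 1.770776
  t = 3.0000: CF_t = 2.100000, DF = 0.774313, PV = 1.626057
  t = 4.0000: CF_t = 2.100000, DF = 0.711031, PV = 1.493165
  t = 5.0000: CF_t = 2.100000, DF = 0.652921, PV = 1.371134
  t = 6.0000: CF_t = 2.100000, DF = 0.599560, PV = 1.259076
  t = 7.0000: CF_t = 2.100000, DF = 0.550560, PV = 1.156176
  t = 8.0000: CF_t = 2.100000, DF = 0.505565, PV = 1.061686
  t = 9.0000: CF_t = 2.100000, DF = 0.464247, PV = 0.974919
  t = 10.0000: CF_t = 102.100000, DF = 0.426306, PV = 43.525818
Price P = sum_t PV_t = 56.167182
First compute Macaulay numerator sum_t t * PV_t:
  t * PV_t at t = 1.0000: 1.928375
  t * PV_t at t = 2.0000: 3.541551
  t * PV_t at t = 3.0000: 4.878170
  t * PV_t at t = 4.0000: 5.972660
  t * PV_t at t = 5.0000: 6.855670
  t * PV_t at t = 6.0000: 7.554457
  t * PV_t at t = 7.0000: 8.093235
  t * PV_t at t = 8.0000: 8.493491
  t * PV_t at t = 9.0000: 8.774268
  t * PV_t at t = 10.0000: 435.258183
Macaulay duration D = 491.350060 / 56.167182 = 8.747992
Modified duration = D / (1 + y/m) = 8.747992 / (1 + 0.089000) = 8.033051


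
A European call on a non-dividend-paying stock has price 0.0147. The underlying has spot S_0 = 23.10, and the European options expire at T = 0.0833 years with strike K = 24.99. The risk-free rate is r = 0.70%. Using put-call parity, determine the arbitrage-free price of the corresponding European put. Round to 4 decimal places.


Put-call parity: C - P = S_0 * exp(-qT) - K * exp(-rT).
S_0 * exp(-qT) = 23.1000 * 1.00000000 = 23.10000000
K * exp(-rT) = 24.9900 * 0.99941707 = 24.97543258
P = C - S*exp(-qT) + K*exp(-rT)
P = 0.0147 - 23.10000000 + 24.97543258 = 1.8901

Answer: Put price = 1.8901


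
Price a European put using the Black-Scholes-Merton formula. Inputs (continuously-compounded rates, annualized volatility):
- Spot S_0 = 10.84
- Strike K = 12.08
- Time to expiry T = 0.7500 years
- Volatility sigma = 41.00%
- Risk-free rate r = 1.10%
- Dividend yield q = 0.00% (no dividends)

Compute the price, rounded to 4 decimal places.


Answer: Price = 2.2409

Derivation:
d1 = (ln(S/K) + (r - q + 0.5*sigma^2) * T) / (sigma * sqrt(T)) = -0.10426297
d2 = d1 - sigma * sqrt(T) = -0.45933339
exp(-rT) = 0.99178394; exp(-qT) = 1.00000000
P = K * exp(-rT) * N(-d2) - S_0 * exp(-qT) * N(-d1)
N(-d1) = 0.54151967; N(-d2) = 0.67700261
P = 12.0800 * 0.99178394 * 0.67700261 - 10.8400 * 1.00000000 * 0.54151967 = 2.2409


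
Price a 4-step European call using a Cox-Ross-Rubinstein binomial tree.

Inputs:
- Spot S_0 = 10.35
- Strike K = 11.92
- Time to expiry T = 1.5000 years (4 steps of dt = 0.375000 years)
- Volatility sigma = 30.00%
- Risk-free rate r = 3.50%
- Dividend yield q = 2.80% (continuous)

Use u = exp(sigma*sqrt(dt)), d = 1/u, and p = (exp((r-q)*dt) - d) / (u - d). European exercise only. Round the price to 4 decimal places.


dt = T/N = 0.375000
u = exp(sigma*sqrt(dt)) = 1.201669; d = 1/u = 0.832176
p = (exp((r-q)*dt) - d) / (u - d) = 0.461314
Discount per step: exp(-r*dt) = 0.986961
Stock lattice S(k, i) with i counting down-moves:
  k=0: S(0,0) = 10.3500
  k=1: S(1,0) = 12.4373; S(1,1) = 8.6130
  k=2: S(2,0) = 14.9455; S(2,1) = 10.3500; S(2,2) = 7.1675
  k=3: S(3,0) = 17.9595; S(3,1) = 12.4373; S(3,2) = 8.6130; S(3,3) = 5.9647
  k=4: S(4,0) = 21.5814; S(4,1) = 14.9455; S(4,2) = 10.3500; S(4,3) = 7.1675; S(4,4) = 4.9636
Terminal payoffs V(N, i) = max(S_T - K, 0):
  V(4,0) = 9.661435; V(4,1) = 3.025496; V(4,2) = 0.000000; V(4,3) = 0.000000; V(4,4) = 0.000000
Backward induction: V(k, i) = exp(-r*dt) * [p * V(k+1, i) + (1-p) * V(k+1, i+1)].
  V(3,0) = exp(-r*dt) * [p*9.661435 + (1-p)*3.025496] = 6.007384
  V(3,1) = exp(-r*dt) * [p*3.025496 + (1-p)*0.000000] = 1.377506
  V(3,2) = exp(-r*dt) * [p*0.000000 + (1-p)*0.000000] = 0.000000
  V(3,3) = exp(-r*dt) * [p*0.000000 + (1-p)*0.000000] = 0.000000
  V(2,0) = exp(-r*dt) * [p*6.007384 + (1-p)*1.377506] = 3.467524
  V(2,1) = exp(-r*dt) * [p*1.377506 + (1-p)*0.000000] = 0.627178
  V(2,2) = exp(-r*dt) * [p*0.000000 + (1-p)*0.000000] = 0.000000
  V(1,0) = exp(-r*dt) * [p*3.467524 + (1-p)*0.627178] = 1.912207
  V(1,1) = exp(-r*dt) * [p*0.627178 + (1-p)*0.000000] = 0.285553
  V(0,0) = exp(-r*dt) * [p*1.912207 + (1-p)*0.285553] = 1.022444

Answer: Price = V(0,0) = 1.0224


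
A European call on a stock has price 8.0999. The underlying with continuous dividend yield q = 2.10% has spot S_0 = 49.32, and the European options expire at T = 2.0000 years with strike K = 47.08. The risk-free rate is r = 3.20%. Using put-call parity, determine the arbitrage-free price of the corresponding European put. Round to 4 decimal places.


Put-call parity: C - P = S_0 * exp(-qT) - K * exp(-rT).
S_0 * exp(-qT) = 49.3200 * 0.95886978 = 47.29145758
K * exp(-rT) = 47.0800 * 0.93800500 = 44.16127538
P = C - S*exp(-qT) + K*exp(-rT)
P = 8.0999 - 47.29145758 + 44.16127538 = 4.9697

Answer: Put price = 4.9697


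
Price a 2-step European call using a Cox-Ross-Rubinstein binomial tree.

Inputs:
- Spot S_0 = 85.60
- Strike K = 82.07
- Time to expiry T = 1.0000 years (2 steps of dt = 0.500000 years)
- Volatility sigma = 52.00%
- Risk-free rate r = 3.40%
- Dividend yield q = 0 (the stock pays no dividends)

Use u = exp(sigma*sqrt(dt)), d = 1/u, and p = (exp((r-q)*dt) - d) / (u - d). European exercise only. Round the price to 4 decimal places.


Answer: Price = V(0,0) = 19.0762

Derivation:
dt = T/N = 0.500000
u = exp(sigma*sqrt(dt)) = 1.444402; d = 1/u = 0.692328
p = (exp((r-q)*dt) - d) / (u - d) = 0.431895
Discount per step: exp(-r*dt) = 0.983144
Stock lattice S(k, i) with i counting down-moves:
  k=0: S(0,0) = 85.6000
  k=1: S(1,0) = 123.6408; S(1,1) = 59.2633
  k=2: S(2,0) = 178.5871; S(2,1) = 85.6000; S(2,2) = 41.0296
Terminal payoffs V(N, i) = max(S_T - K, 0):
  V(2,0) = 96.517082; V(2,1) = 3.530000; V(2,2) = 0.000000
Backward induction: V(k, i) = exp(-r*dt) * [p * V(k+1, i) + (1-p) * V(k+1, i+1)].
  V(1,0) = exp(-r*dt) * [p*96.517082 + (1-p)*3.530000] = 42.954225
  V(1,1) = exp(-r*dt) * [p*3.530000 + (1-p)*0.000000] = 1.498892
  V(0,0) = exp(-r*dt) * [p*42.954225 + (1-p)*1.498892] = 19.076190
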